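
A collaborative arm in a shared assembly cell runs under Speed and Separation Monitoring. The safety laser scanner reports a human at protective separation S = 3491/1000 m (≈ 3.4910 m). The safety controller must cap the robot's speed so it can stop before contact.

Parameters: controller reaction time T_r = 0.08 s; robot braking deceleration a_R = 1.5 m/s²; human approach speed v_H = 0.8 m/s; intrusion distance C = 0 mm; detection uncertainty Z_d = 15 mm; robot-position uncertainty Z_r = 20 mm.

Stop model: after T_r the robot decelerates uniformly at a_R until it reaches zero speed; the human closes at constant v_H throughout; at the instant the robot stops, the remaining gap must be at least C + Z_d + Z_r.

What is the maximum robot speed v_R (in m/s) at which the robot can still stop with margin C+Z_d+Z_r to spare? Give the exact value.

v_R_max = 12/5 m/s = 2.4000 m/s

quadratic (1/3)·v² + (46/75)·v + (-424/125) = 0
  disc = (46/75)² − 4·(1/3)·(-424/125) = 27556/5625 ; √disc = 166/75
  v_R = (−(46/75) + 166/75) / (2·(1/3)) = 12/5 m/s
check:
braking lasts T_s = (12/5)/(3/2) = 1.6000 s
robot in T_r: 2.4000·0.0800 = 0.1920 m
braking distance = 2.4000²/(2·1.5000) = 1.9200 m
person approaches 0.8000·(0.0800+1.6000) = 1.3440 m
residual clearance needed = 0.0000+0.0150+0.0200 = 0.0350 m
sum ≈ 0.1920+1.9200+1.3440+0.0350 ≈ 3.4910 m = S ✓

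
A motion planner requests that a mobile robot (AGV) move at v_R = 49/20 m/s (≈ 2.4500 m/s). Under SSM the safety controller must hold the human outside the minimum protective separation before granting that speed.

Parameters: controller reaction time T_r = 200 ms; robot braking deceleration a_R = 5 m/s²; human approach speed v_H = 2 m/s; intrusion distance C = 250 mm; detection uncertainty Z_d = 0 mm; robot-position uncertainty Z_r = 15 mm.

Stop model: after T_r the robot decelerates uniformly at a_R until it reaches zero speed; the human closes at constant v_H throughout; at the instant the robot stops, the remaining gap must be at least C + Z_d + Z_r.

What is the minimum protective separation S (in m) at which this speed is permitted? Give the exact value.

stop time T_s = (49/20)/5 = 0.4900 s
robot in T_r: 2.4500·0.2000 = 0.4900 m
robot covers 2.4500·0.4900 − ½·5.0000·0.4900² = 0.6002 m while stopping
person approaches 2.0000·(0.2000+0.4900) = 1.3800 m
C+Z_d+Z_r = 0.2500+0.0000+0.0150 = 0.2650 m
S_min ≈ 0.4900+0.6002+1.3800+0.2650  ⇒  S_min = 10941/4000 m

S_min = 10941/4000 m = 2.7353 m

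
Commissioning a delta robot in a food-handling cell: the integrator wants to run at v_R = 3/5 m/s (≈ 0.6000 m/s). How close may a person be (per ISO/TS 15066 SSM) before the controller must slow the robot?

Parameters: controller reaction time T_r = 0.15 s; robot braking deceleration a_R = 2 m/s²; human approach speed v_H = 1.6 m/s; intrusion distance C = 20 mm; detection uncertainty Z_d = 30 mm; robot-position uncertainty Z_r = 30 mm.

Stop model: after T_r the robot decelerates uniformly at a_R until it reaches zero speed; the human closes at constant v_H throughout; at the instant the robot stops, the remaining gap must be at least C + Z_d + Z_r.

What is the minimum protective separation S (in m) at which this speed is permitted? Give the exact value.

S_min = 49/50 m = 0.9800 m

T_s = v_R/a_R = (3/5)/2 = 0.3000 s
robot covers v_R·T_r = 0.6000·0.1500 = 0.0900 m before braking
braking distance = 0.6000²/(2·2.0000) = 0.0900 m
human over T_r+T_s: 1.6000·(0.1500+0.3000) = 0.7200 m
margins: 0.0200+0.0300+0.0300 = 0.0800 m
S_min ≈ 0.0900+0.0900+0.7200+0.0800  ⇒  S_min = 49/50 m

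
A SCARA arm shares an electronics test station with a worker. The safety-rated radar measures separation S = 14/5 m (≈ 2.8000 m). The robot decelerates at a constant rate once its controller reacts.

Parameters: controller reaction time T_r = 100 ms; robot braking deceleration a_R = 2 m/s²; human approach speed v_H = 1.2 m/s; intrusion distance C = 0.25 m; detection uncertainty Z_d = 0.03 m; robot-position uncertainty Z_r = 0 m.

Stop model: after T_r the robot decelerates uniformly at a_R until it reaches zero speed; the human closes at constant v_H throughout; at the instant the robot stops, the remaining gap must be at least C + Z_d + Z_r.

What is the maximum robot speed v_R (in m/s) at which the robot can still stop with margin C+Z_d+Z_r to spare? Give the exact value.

v_R_max = 2 m/s = 2.0000 m/s

collect terms ⇒ (1/4)·v_R² + (7/10)·v_R + (-12/5) = 0
  disc = (7/10)² − 4·(1/4)·(-12/5) = 289/100 ; √disc = 17/10
  v_R = (−(7/10) + 17/10) / (2·(1/4)) = 2 m/s
check:
braking lasts T_s = 2/2 = 1.0000 s
robot in T_r: 2.0000·0.1000 = 0.2000 m
braking distance = 2.0000²/(2·2.0000) = 1.0000 m
person approaches 1.2000·(0.1000+1.0000) = 1.3200 m
C+Z_d+Z_r = 0.2500+0.0300+0.0000 = 0.2800 m
sum ≈ 0.2000+1.0000+1.3200+0.2800 ≈ 2.8000 m = S ✓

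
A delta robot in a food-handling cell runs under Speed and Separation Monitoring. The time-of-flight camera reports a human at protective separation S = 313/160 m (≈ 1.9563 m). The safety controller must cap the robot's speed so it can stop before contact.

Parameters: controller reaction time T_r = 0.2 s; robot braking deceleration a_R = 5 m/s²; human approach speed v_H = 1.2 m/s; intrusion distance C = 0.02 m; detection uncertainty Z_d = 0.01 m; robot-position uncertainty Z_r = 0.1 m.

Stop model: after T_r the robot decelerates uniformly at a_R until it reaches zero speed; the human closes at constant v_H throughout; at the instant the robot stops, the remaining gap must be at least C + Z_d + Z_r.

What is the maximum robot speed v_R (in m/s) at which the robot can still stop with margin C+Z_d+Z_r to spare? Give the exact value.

v_R_max = 47/20 m/s = 2.3500 m/s

quadratic (1/10)·v² + (11/25)·v + (-1269/800) = 0
  disc = (11/25)² − 4·(1/10)·(-1269/800) = 8281/10000 ; √disc = 91/100
  v_R = (−(11/25) + 91/100) / (2·(1/10)) = 47/20 m/s
check:
T_s = v_R/a_R = (47/20)/5 = 0.4700 s
reaction-phase robot travel = 2.3500·0.2000 = 0.4700 m
robot covers 2.3500·0.4700 − ½·5.0000·0.4700² = 0.5523 m while stopping
person approaches 1.2000·(0.2000+0.4700) = 0.8040 m
margins: 0.0200+0.0100+0.1000 = 0.1300 m
sum ≈ 0.4700+0.5523+0.8040+0.1300 ≈ 1.9563 m = S ✓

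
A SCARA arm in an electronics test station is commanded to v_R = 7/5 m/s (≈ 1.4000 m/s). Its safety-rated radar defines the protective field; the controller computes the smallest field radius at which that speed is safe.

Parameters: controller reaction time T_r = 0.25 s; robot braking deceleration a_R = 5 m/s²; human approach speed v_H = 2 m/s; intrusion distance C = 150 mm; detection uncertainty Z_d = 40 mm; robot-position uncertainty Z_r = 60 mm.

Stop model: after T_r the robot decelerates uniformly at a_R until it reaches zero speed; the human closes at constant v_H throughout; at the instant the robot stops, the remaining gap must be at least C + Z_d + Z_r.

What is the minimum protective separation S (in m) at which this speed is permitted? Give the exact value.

S_min = 232/125 m = 1.8560 m

stop time T_s = (7/5)/5 = 0.2800 s
robot covers v_R·T_r = 1.4000·0.2500 = 0.3500 m before braking
robot covers 1.4000·0.2800 − ½·5.0000·0.2800² = 0.1960 m while stopping
person approaches 2.0000·(0.2500+0.2800) = 1.0600 m
residual clearance needed = 0.1500+0.0400+0.0600 = 0.2500 m
S_min ≈ 0.3500+0.1960+1.0600+0.2500  ⇒  S_min = 232/125 m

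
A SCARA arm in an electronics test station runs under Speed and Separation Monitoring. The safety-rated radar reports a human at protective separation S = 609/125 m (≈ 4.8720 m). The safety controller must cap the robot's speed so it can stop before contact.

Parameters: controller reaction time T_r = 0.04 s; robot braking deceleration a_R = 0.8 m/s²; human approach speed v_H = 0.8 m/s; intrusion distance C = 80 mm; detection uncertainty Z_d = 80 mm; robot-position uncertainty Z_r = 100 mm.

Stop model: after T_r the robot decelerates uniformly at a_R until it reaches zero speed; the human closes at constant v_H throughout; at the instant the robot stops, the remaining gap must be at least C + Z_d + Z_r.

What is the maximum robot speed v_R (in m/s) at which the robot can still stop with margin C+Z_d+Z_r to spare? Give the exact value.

quadratic (5/8)·v² + (26/25)·v + (-229/50) = 0
  disc = (26/25)² − 4·(5/8)·(-229/50) = 31329/2500 ; √disc = 177/50
  v_R = (−(26/25) + 177/50) / (2·(5/8)) = 2 m/s
check:
T_s = v_R/a_R = 2/(4/5) = 2.5000 s
robot in T_r: 2.0000·0.0400 = 0.0800 m
robot covers 2.0000·2.5000 − ½·0.8000·2.5000² = 2.5000 m while stopping
person approaches 0.8000·(0.0400+2.5000) = 2.0320 m
residual clearance needed = 0.0800+0.0800+0.1000 = 0.2600 m
sum ≈ 0.0800+2.5000+2.0320+0.2600 ≈ 4.8720 m = S ✓

v_R_max = 2 m/s = 2.0000 m/s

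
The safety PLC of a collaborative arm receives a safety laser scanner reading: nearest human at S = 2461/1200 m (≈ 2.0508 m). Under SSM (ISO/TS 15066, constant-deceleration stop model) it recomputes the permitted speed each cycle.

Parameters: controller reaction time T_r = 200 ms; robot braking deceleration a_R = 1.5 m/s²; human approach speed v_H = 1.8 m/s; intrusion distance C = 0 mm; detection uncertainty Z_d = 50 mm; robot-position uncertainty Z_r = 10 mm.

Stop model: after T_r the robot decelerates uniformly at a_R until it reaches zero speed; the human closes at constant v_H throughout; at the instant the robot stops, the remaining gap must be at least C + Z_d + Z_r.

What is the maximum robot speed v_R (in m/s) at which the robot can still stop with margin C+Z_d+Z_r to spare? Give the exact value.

quadratic (1/3)·v² + (7/5)·v + (-1957/1200) = 0
  disc = (7/5)² − 4·(1/3)·(-1957/1200) = 3721/900 ; √disc = 61/30
  v_R = (−(7/5) + 61/30) / (2·(1/3)) = 19/20 m/s
check:
T_s = v_R/a_R = (19/20)/(3/2) = 0.6333 s
robot in T_r: 0.9500·0.2000 = 0.1900 m
robot covers 0.9500·0.6333 − ½·1.5000·0.6333² = 0.3008 m while stopping
person approaches 1.8000·(0.2000+0.6333) = 1.5000 m
C+Z_d+Z_r = 0.0000+0.0500+0.0100 = 0.0600 m
sum ≈ 0.1900+0.3008+1.5000+0.0600 ≈ 2.0508 m = S ✓

v_R_max = 19/20 m/s = 0.9500 m/s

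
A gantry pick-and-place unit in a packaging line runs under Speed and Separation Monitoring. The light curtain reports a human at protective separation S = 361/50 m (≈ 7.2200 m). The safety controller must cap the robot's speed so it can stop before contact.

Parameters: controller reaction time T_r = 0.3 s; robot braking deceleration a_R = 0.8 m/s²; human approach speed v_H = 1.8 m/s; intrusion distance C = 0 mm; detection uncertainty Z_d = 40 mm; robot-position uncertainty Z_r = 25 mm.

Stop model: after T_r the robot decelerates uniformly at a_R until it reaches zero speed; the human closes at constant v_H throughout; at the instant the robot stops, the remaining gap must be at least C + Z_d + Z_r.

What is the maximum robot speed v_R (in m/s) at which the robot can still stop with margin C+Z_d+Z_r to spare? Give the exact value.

collect terms ⇒ (5/8)·v_R² + (51/20)·v_R + (-1323/200) = 0
  disc = (51/20)² − 4·(5/8)·(-1323/200) = 576/25 ; √disc = 24/5
  v_R = (−(51/20) + 24/5) / (2·(5/8)) = 9/5 m/s
check:
stop time T_s = (9/5)/(4/5) = 2.2500 s
robot covers v_R·T_r = 1.8000·0.3000 = 0.5400 m before braking
robot under decel: 1.8000²/(2·0.8000) = 2.0250 m
human closes 1.8000·2.5500 = 4.5900 m
residual clearance needed = 0.0000+0.0400+0.0250 = 0.0650 m
sum ≈ 0.5400+2.0250+4.5900+0.0650 ≈ 7.2200 m = S ✓

v_R_max = 9/5 m/s = 1.8000 m/s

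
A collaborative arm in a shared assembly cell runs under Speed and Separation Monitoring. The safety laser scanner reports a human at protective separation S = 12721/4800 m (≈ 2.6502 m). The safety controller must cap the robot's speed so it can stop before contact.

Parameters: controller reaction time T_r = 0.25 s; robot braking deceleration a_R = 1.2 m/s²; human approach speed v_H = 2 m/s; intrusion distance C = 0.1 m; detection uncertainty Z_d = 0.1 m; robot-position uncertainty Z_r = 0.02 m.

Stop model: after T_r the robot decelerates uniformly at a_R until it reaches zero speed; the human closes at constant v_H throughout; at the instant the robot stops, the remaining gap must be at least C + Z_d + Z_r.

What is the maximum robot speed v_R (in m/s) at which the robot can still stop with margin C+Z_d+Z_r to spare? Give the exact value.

v_R_max = 17/20 m/s = 0.8500 m/s

collect terms ⇒ (5/12)·v_R² + (23/12)·v_R + (-1853/960) = 0
  disc = (23/12)² − 4·(5/12)·(-1853/960) = 441/64 ; √disc = 21/8
  v_R = (−(23/12) + 21/8) / (2·(5/12)) = 17/20 m/s
check:
T_s = v_R/a_R = (17/20)/(6/5) = 0.7083 s
robot in T_r: 0.8500·0.2500 = 0.2125 m
braking distance = 0.8500²/(2·1.2000) = 0.3010 m
human over T_r+T_s: 2.0000·(0.2500+0.7083) = 1.9167 m
margins: 0.1000+0.1000+0.0200 = 0.2200 m
sum ≈ 0.2125+0.3010+1.9167+0.2200 ≈ 2.6502 m = S ✓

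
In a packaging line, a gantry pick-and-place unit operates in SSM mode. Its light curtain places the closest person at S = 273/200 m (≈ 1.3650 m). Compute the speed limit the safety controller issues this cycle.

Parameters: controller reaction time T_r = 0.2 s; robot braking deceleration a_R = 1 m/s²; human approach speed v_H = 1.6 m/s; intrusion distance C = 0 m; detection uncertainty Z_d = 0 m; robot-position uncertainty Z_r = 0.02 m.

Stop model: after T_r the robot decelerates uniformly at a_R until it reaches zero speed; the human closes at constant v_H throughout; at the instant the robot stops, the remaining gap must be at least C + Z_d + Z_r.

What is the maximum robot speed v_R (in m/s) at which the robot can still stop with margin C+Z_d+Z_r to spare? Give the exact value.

v_R_max = 1/2 m/s = 0.5000 m/s

collect terms ⇒ (1/2)·v_R² + (9/5)·v_R + (-41/40) = 0
  disc = (9/5)² − 4·(1/2)·(-41/40) = 529/100 ; √disc = 23/10
  v_R = (−(9/5) + 23/10) / (2·(1/2)) = 1/2 m/s
check:
T_s = v_R/a_R = (1/2)/1 = 0.5000 s
robot covers v_R·T_r = 0.5000·0.2000 = 0.1000 m before braking
robot under decel: 0.5000²/(2·1.0000) = 0.1250 m
human over T_r+T_s: 1.6000·(0.2000+0.5000) = 1.1200 m
residual clearance needed = 0.0000+0.0000+0.0200 = 0.0200 m
sum ≈ 0.1000+0.1250+1.1200+0.0200 ≈ 1.3650 m = S ✓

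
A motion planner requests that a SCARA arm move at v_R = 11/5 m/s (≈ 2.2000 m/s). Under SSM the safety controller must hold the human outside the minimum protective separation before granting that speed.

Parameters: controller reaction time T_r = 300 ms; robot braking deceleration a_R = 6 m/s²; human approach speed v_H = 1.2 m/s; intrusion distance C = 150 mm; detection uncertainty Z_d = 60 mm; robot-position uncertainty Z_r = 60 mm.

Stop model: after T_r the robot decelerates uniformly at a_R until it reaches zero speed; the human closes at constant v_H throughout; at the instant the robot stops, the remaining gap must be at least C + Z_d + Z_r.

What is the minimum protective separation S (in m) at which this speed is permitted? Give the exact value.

braking lasts T_s = (11/5)/6 = 0.3667 s
reaction-phase robot travel = 2.2000·0.3000 = 0.6600 m
braking distance = 2.2000²/(2·6.0000) = 0.4033 m
person approaches 1.2000·(0.3000+0.3667) = 0.8000 m
margins: 0.1500+0.0600+0.0600 = 0.2700 m
S_min ≈ 0.6600+0.4033+0.8000+0.2700  ⇒  S_min = 32/15 m

S_min = 32/15 m = 2.1333 m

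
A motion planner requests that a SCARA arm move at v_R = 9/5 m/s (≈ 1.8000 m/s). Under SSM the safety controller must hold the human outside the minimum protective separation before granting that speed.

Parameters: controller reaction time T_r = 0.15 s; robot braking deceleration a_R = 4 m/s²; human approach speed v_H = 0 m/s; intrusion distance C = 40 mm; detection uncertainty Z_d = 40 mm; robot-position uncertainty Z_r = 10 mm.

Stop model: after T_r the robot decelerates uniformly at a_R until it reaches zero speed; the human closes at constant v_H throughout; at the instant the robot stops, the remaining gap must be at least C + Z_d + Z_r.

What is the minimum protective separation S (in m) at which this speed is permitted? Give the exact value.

T_s = v_R/a_R = (9/5)/4 = 0.4500 s
robot in T_r: 1.8000·0.1500 = 0.2700 m
robot under decel: 1.8000²/(2·4.0000) = 0.4050 m
human over T_r+T_s: 0.0000·(0.1500+0.4500) = 0.0000 m
margins: 0.0400+0.0400+0.0100 = 0.0900 m
S_min ≈ 0.2700+0.4050+0.0000+0.0900  ⇒  S_min = 153/200 m

S_min = 153/200 m = 0.7650 m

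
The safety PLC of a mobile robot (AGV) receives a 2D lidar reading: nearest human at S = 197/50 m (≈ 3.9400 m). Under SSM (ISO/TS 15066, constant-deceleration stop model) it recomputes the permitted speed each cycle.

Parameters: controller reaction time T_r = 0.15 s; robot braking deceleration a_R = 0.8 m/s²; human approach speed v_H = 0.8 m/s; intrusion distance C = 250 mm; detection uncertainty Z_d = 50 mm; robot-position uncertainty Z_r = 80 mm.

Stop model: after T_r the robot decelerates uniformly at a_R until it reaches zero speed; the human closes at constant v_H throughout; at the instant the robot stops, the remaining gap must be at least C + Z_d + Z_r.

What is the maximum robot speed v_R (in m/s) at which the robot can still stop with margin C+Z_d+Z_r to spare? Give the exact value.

v_R_max = 8/5 m/s = 1.6000 m/s

at the boundary: (5/8)·v² + (23/20)·v + (-86/25) = 0
  disc = (23/20)² − 4·(5/8)·(-86/25) = 3969/400 ; √disc = 63/20
  v_R = (−(23/20) + 63/20) / (2·(5/8)) = 8/5 m/s
check:
T_s = v_R/a_R = (8/5)/(4/5) = 2.0000 s
robot covers v_R·T_r = 1.6000·0.1500 = 0.2400 m before braking
braking distance = 1.6000²/(2·0.8000) = 1.6000 m
human over T_r+T_s: 0.8000·(0.1500+2.0000) = 1.7200 m
residual clearance needed = 0.2500+0.0500+0.0800 = 0.3800 m
sum ≈ 0.2400+1.6000+1.7200+0.3800 ≈ 3.9400 m = S ✓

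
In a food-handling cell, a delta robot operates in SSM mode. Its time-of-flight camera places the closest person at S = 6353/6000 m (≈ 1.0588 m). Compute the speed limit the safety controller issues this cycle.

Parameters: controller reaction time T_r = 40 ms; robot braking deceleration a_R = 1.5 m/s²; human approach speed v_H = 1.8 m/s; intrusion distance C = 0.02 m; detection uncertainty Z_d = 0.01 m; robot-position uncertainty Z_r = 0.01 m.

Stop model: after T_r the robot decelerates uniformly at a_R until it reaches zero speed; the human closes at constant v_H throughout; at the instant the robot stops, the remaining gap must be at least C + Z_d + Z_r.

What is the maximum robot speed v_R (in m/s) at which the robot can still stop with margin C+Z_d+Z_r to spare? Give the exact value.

v_R_max = 13/20 m/s = 0.6500 m/s

quadratic (1/3)·v² + (31/25)·v + (-5681/6000) = 0
  disc = (31/25)² − 4·(1/3)·(-5681/6000) = 63001/22500 ; √disc = 251/150
  v_R = (−(31/25) + 251/150) / (2·(1/3)) = 13/20 m/s
check:
braking lasts T_s = (13/20)/(3/2) = 0.4333 s
robot covers v_R·T_r = 0.6500·0.0400 = 0.0260 m before braking
braking distance = 0.6500²/(2·1.5000) = 0.1408 m
human closes 1.8000·0.4733 = 0.8520 m
C+Z_d+Z_r = 0.0200+0.0100+0.0100 = 0.0400 m
sum ≈ 0.0260+0.1408+0.8520+0.0400 ≈ 1.0588 m = S ✓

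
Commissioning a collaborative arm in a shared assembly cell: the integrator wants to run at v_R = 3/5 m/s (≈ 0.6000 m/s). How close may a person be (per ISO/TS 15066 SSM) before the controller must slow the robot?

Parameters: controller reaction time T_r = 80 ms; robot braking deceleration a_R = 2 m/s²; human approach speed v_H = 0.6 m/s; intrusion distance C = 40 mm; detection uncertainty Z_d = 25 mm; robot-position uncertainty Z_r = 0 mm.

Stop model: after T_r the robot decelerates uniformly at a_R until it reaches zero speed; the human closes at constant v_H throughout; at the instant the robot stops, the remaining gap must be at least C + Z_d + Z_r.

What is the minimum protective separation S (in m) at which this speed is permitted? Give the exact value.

S_min = 431/1000 m = 0.4310 m

T_s = v_R/a_R = (3/5)/2 = 0.3000 s
reaction-phase robot travel = 0.6000·0.0800 = 0.0480 m
robot under decel: 0.6000²/(2·2.0000) = 0.0900 m
human closes 0.6000·0.3800 = 0.2280 m
margins: 0.0400+0.0250+0.0000 = 0.0650 m
S_min ≈ 0.0480+0.0900+0.2280+0.0650  ⇒  S_min = 431/1000 m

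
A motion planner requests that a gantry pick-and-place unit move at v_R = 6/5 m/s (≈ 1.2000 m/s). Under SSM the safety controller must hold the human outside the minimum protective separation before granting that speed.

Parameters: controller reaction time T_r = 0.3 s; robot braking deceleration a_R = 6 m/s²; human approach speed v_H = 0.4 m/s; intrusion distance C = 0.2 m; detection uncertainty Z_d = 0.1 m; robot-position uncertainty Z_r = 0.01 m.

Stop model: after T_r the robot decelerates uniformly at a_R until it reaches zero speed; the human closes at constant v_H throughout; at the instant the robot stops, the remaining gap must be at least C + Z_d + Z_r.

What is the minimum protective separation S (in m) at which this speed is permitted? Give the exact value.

S_min = 99/100 m = 0.9900 m

stop time T_s = (6/5)/6 = 0.2000 s
robot in T_r: 1.2000·0.3000 = 0.3600 m
robot under decel: 1.2000²/(2·6.0000) = 0.1200 m
human closes 0.4000·0.5000 = 0.2000 m
C+Z_d+Z_r = 0.2000+0.1000+0.0100 = 0.3100 m
S_min ≈ 0.3600+0.1200+0.2000+0.3100  ⇒  S_min = 99/100 m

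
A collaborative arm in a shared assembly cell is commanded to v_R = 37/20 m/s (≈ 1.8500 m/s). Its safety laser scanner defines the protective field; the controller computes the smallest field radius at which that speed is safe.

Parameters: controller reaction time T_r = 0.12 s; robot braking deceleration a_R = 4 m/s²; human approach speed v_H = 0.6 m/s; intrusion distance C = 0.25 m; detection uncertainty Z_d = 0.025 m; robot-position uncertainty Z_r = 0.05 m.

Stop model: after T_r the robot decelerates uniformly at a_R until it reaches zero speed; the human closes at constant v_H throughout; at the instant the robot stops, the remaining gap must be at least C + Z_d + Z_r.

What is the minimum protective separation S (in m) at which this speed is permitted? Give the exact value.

braking lasts T_s = (37/20)/4 = 0.4625 s
reaction-phase robot travel = 1.8500·0.1200 = 0.2220 m
robot covers 1.8500·0.4625 − ½·4.0000·0.4625² = 0.4278 m while stopping
human over T_r+T_s: 0.6000·(0.1200+0.4625) = 0.3495 m
margins: 0.2500+0.0250+0.0500 = 0.3250 m
S_min ≈ 0.2220+0.4278+0.3495+0.3250  ⇒  S_min = 21189/16000 m

S_min = 21189/16000 m = 1.3243 m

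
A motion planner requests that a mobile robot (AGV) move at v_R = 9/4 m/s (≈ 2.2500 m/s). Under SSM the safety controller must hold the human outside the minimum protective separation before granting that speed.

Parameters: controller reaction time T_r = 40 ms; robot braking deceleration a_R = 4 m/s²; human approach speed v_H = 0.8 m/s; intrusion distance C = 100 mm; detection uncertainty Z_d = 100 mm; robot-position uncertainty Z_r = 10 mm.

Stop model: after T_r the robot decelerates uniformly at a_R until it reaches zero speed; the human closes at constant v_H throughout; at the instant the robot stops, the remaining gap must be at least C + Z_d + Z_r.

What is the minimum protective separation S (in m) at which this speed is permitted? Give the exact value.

S_min = 22637/16000 m = 1.4148 m

braking lasts T_s = (9/4)/4 = 0.5625 s
reaction-phase robot travel = 2.2500·0.0400 = 0.0900 m
braking distance = 2.2500²/(2·4.0000) = 0.6328 m
human over T_r+T_s: 0.8000·(0.0400+0.5625) = 0.4820 m
C+Z_d+Z_r = 0.1000+0.1000+0.0100 = 0.2100 m
S_min ≈ 0.0900+0.6328+0.4820+0.2100  ⇒  S_min = 22637/16000 m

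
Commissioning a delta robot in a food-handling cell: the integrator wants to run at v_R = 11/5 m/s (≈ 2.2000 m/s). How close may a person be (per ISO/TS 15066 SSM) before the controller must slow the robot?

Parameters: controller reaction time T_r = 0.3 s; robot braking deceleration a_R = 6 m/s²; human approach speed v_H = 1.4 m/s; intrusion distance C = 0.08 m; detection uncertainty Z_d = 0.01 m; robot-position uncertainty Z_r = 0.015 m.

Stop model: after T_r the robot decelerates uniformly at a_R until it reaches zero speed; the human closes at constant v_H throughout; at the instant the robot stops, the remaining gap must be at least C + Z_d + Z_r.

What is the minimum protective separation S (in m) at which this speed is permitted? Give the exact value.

S_min = 1261/600 m = 2.1017 m

stop time T_s = (11/5)/6 = 0.3667 s
reaction-phase robot travel = 2.2000·0.3000 = 0.6600 m
robot covers 2.2000·0.3667 − ½·6.0000·0.3667² = 0.4033 m while stopping
human closes 1.4000·0.6667 = 0.9333 m
margins: 0.0800+0.0100+0.0150 = 0.1050 m
S_min ≈ 0.6600+0.4033+0.9333+0.1050  ⇒  S_min = 1261/600 m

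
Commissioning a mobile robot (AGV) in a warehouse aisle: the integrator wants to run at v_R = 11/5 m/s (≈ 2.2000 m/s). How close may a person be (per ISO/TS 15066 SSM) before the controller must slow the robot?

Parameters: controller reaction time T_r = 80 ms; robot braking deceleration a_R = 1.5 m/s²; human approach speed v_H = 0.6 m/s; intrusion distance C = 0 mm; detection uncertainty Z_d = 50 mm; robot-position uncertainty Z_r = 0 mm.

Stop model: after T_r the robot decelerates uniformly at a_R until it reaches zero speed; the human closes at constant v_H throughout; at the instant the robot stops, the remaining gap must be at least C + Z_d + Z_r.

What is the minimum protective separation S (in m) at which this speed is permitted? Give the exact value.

S_min = 4151/1500 m = 2.7673 m

T_s = v_R/a_R = (11/5)/(3/2) = 1.4667 s
robot in T_r: 2.2000·0.0800 = 0.1760 m
robot under decel: 2.2000²/(2·1.5000) = 1.6133 m
person approaches 0.6000·(0.0800+1.4667) = 0.9280 m
C+Z_d+Z_r = 0.0000+0.0500+0.0000 = 0.0500 m
S_min ≈ 0.1760+1.6133+0.9280+0.0500  ⇒  S_min = 4151/1500 m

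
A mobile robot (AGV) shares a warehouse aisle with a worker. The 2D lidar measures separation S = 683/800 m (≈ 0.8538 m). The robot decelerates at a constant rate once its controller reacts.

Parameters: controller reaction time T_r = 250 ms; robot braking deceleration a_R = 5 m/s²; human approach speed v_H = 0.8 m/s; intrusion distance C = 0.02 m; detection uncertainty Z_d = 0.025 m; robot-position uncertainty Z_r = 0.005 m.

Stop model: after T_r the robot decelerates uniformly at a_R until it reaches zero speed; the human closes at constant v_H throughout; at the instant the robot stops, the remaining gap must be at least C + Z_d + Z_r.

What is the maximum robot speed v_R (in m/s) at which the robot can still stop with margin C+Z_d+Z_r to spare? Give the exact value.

v_R_max = 23/20 m/s = 1.1500 m/s

at the boundary: (1/10)·v² + (41/100)·v + (-483/800) = 0
  disc = (41/100)² − 4·(1/10)·(-483/800) = 256/625 ; √disc = 16/25
  v_R = (−(41/100) + 16/25) / (2·(1/10)) = 23/20 m/s
check:
braking lasts T_s = (23/20)/5 = 0.2300 s
robot in T_r: 1.1500·0.2500 = 0.2875 m
robot covers 1.1500·0.2300 − ½·5.0000·0.2300² = 0.1323 m while stopping
person approaches 0.8000·(0.2500+0.2300) = 0.3840 m
margins: 0.0200+0.0250+0.0050 = 0.0500 m
sum ≈ 0.2875+0.1323+0.3840+0.0500 ≈ 0.8538 m = S ✓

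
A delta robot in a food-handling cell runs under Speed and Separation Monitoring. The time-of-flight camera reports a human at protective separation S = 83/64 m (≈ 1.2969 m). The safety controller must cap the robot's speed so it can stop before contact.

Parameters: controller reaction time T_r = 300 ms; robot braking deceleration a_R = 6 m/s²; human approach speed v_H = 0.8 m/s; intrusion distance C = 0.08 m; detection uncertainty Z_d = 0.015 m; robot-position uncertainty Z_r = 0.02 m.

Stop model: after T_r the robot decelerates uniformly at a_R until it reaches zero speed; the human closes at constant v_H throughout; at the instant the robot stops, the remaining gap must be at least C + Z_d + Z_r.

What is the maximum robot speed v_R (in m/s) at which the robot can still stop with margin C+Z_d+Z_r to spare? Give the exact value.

v_R_max = 33/20 m/s = 1.6500 m/s

at the boundary: (1/12)·v² + (13/30)·v + (-1507/1600) = 0
  disc = (13/30)² − 4·(1/12)·(-1507/1600) = 289/576 ; √disc = 17/24
  v_R = (−(13/30) + 17/24) / (2·(1/12)) = 33/20 m/s
check:
stop time T_s = (33/20)/6 = 0.2750 s
robot covers v_R·T_r = 1.6500·0.3000 = 0.4950 m before braking
robot under decel: 1.6500²/(2·6.0000) = 0.2269 m
human closes 0.8000·0.5750 = 0.4600 m
C+Z_d+Z_r = 0.0800+0.0150+0.0200 = 0.1150 m
sum ≈ 0.4950+0.2269+0.4600+0.1150 ≈ 1.2969 m = S ✓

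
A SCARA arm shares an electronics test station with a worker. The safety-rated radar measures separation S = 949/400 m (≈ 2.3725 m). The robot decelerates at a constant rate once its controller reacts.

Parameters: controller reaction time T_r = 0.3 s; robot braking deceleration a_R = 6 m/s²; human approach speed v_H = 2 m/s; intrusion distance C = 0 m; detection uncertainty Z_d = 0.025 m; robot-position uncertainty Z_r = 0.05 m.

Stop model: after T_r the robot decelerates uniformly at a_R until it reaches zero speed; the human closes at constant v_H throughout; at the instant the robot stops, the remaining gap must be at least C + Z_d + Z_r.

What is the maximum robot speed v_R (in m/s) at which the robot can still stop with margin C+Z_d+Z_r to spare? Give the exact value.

v_R_max = 21/10 m/s = 2.1000 m/s

quadratic (1/12)·v² + (19/30)·v + (-679/400) = 0
  disc = (19/30)² − 4·(1/12)·(-679/400) = 3481/3600 ; √disc = 59/60
  v_R = (−(19/30) + 59/60) / (2·(1/12)) = 21/10 m/s
check:
T_s = v_R/a_R = (21/10)/6 = 0.3500 s
robot covers v_R·T_r = 2.1000·0.3000 = 0.6300 m before braking
braking distance = 2.1000²/(2·6.0000) = 0.3675 m
human closes 2.0000·0.6500 = 1.3000 m
margins: 0.0000+0.0250+0.0500 = 0.0750 m
sum ≈ 0.6300+0.3675+1.3000+0.0750 ≈ 2.3725 m = S ✓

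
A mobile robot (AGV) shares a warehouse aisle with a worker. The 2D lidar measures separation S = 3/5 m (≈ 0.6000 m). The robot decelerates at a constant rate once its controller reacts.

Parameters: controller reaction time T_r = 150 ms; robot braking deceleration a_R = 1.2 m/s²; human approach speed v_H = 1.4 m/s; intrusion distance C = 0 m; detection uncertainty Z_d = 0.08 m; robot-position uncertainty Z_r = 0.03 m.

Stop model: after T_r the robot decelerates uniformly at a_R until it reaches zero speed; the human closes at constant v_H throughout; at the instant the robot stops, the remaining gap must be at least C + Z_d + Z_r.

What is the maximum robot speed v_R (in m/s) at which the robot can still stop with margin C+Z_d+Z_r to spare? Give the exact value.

v_R_max = 1/5 m/s = 0.2000 m/s

quadratic (5/12)·v² + (79/60)·v + (-7/25) = 0
  disc = (79/60)² − 4·(5/12)·(-7/25) = 7921/3600 ; √disc = 89/60
  v_R = (−(79/60) + 89/60) / (2·(5/12)) = 1/5 m/s
check:
stop time T_s = (1/5)/(6/5) = 0.1667 s
reaction-phase robot travel = 0.2000·0.1500 = 0.0300 m
robot covers 0.2000·0.1667 − ½·1.2000·0.1667² = 0.0167 m while stopping
human closes 1.4000·0.3167 = 0.4433 m
residual clearance needed = 0.0000+0.0800+0.0300 = 0.1100 m
sum ≈ 0.0300+0.0167+0.4433+0.1100 ≈ 0.6000 m = S ✓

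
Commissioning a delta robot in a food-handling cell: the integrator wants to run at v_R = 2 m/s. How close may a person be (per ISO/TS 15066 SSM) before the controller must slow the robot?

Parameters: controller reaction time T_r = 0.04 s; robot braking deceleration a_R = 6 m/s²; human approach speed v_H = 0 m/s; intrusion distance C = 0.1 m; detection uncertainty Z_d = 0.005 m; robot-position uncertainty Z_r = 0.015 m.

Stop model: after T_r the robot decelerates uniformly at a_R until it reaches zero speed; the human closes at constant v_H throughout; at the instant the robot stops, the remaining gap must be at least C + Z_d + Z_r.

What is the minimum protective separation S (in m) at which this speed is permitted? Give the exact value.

braking lasts T_s = 2/6 = 0.3333 s
robot in T_r: 2.0000·0.0400 = 0.0800 m
robot covers 2.0000·0.3333 − ½·6.0000·0.3333² = 0.3333 m while stopping
human over T_r+T_s: 0.0000·(0.0400+0.3333) = 0.0000 m
residual clearance needed = 0.1000+0.0050+0.0150 = 0.1200 m
S_min ≈ 0.0800+0.3333+0.0000+0.1200  ⇒  S_min = 8/15 m

S_min = 8/15 m = 0.5333 m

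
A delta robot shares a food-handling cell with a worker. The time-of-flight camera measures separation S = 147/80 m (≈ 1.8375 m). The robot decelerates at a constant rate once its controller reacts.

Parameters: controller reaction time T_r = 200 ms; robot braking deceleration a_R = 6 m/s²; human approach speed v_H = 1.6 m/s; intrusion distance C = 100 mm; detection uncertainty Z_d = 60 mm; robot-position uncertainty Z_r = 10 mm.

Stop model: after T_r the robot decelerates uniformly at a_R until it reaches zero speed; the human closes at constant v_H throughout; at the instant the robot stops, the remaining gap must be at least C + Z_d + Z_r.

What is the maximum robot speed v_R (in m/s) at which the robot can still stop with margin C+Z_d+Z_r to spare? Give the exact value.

v_R_max = 21/10 m/s = 2.1000 m/s

collect terms ⇒ (1/12)·v_R² + (7/15)·v_R + (-539/400) = 0
  disc = (7/15)² − 4·(1/12)·(-539/400) = 2401/3600 ; √disc = 49/60
  v_R = (−(7/15) + 49/60) / (2·(1/12)) = 21/10 m/s
check:
braking lasts T_s = (21/10)/6 = 0.3500 s
robot covers v_R·T_r = 2.1000·0.2000 = 0.4200 m before braking
robot covers 2.1000·0.3500 − ½·6.0000·0.3500² = 0.3675 m while stopping
human over T_r+T_s: 1.6000·(0.2000+0.3500) = 0.8800 m
margins: 0.1000+0.0600+0.0100 = 0.1700 m
sum ≈ 0.4200+0.3675+0.8800+0.1700 ≈ 1.8375 m = S ✓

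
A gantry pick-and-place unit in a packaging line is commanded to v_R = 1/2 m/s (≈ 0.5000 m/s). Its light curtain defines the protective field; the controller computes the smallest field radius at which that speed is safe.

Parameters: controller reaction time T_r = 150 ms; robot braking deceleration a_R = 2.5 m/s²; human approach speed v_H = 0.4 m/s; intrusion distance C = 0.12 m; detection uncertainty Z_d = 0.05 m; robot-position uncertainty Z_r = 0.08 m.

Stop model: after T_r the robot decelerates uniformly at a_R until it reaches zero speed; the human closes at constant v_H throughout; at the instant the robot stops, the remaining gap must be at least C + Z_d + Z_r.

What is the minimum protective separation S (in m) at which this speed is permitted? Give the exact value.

braking lasts T_s = (1/2)/(5/2) = 0.2000 s
robot in T_r: 0.5000·0.1500 = 0.0750 m
robot under decel: 0.5000²/(2·2.5000) = 0.0500 m
human over T_r+T_s: 0.4000·(0.1500+0.2000) = 0.1400 m
residual clearance needed = 0.1200+0.0500+0.0800 = 0.2500 m
S_min ≈ 0.0750+0.0500+0.1400+0.2500  ⇒  S_min = 103/200 m

S_min = 103/200 m = 0.5150 m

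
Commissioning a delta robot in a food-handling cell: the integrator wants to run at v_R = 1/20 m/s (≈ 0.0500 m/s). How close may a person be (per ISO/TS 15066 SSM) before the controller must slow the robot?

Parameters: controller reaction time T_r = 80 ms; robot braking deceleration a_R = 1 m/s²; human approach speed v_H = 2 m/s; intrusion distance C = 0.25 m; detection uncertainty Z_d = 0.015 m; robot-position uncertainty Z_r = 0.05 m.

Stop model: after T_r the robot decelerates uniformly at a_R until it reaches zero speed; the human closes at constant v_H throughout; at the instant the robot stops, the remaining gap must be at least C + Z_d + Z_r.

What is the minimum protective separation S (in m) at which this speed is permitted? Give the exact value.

T_s = v_R/a_R = (1/20)/1 = 0.0500 s
robot covers v_R·T_r = 0.0500·0.0800 = 0.0040 m before braking
braking distance = 0.0500²/(2·1.0000) = 0.0013 m
human over T_r+T_s: 2.0000·(0.0800+0.0500) = 0.2600 m
C+Z_d+Z_r = 0.2500+0.0150+0.0500 = 0.3150 m
S_min ≈ 0.0040+0.0013+0.2600+0.3150  ⇒  S_min = 2321/4000 m

S_min = 2321/4000 m = 0.5803 m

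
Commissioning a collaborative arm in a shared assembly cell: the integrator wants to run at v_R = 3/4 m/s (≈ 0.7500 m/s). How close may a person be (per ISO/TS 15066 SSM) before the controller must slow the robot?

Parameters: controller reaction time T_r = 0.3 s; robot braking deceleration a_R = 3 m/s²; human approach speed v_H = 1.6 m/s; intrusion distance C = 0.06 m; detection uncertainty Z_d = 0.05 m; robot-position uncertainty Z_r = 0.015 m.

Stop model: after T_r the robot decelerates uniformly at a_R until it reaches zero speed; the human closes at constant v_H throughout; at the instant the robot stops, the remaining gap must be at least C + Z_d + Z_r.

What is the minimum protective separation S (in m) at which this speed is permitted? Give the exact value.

S_min = 1059/800 m = 1.3237 m

braking lasts T_s = (3/4)/3 = 0.2500 s
robot in T_r: 0.7500·0.3000 = 0.2250 m
robot under decel: 0.7500²/(2·3.0000) = 0.0938 m
human over T_r+T_s: 1.6000·(0.3000+0.2500) = 0.8800 m
margins: 0.0600+0.0500+0.0150 = 0.1250 m
S_min ≈ 0.2250+0.0938+0.8800+0.1250  ⇒  S_min = 1059/800 m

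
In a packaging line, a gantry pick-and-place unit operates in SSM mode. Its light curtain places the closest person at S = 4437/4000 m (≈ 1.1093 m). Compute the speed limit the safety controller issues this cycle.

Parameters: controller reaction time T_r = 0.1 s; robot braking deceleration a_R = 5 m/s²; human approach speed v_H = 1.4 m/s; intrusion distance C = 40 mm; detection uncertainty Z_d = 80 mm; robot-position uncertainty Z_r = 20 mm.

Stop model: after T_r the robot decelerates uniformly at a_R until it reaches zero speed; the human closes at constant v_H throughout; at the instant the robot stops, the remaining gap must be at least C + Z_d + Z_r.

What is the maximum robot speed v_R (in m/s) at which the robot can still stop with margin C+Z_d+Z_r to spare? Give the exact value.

collect terms ⇒ (1/10)·v_R² + (19/50)·v_R + (-3317/4000) = 0
  disc = (19/50)² − 4·(1/10)·(-3317/4000) = 4761/10000 ; √disc = 69/100
  v_R = (−(19/50) + 69/100) / (2·(1/10)) = 31/20 m/s
check:
T_s = v_R/a_R = (31/20)/5 = 0.3100 s
reaction-phase robot travel = 1.5500·0.1000 = 0.1550 m
robot covers 1.5500·0.3100 − ½·5.0000·0.3100² = 0.2402 m while stopping
human over T_r+T_s: 1.4000·(0.1000+0.3100) = 0.5740 m
C+Z_d+Z_r = 0.0400+0.0800+0.0200 = 0.1400 m
sum ≈ 0.1550+0.2402+0.5740+0.1400 ≈ 1.1093 m = S ✓

v_R_max = 31/20 m/s = 1.5500 m/s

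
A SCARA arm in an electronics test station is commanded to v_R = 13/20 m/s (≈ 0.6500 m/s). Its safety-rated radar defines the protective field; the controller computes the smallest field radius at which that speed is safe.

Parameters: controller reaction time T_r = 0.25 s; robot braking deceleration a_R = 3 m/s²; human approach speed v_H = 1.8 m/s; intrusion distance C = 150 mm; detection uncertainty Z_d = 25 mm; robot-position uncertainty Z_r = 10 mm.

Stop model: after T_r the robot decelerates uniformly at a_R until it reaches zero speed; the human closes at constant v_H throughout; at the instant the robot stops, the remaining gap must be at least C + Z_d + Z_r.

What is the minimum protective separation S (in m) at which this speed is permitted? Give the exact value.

stop time T_s = (13/20)/3 = 0.2167 s
robot in T_r: 0.6500·0.2500 = 0.1625 m
braking distance = 0.6500²/(2·3.0000) = 0.0704 m
human over T_r+T_s: 1.8000·(0.2500+0.2167) = 0.8400 m
C+Z_d+Z_r = 0.1500+0.0250+0.0100 = 0.1850 m
S_min ≈ 0.1625+0.0704+0.8400+0.1850  ⇒  S_min = 3019/2400 m

S_min = 3019/2400 m = 1.2579 m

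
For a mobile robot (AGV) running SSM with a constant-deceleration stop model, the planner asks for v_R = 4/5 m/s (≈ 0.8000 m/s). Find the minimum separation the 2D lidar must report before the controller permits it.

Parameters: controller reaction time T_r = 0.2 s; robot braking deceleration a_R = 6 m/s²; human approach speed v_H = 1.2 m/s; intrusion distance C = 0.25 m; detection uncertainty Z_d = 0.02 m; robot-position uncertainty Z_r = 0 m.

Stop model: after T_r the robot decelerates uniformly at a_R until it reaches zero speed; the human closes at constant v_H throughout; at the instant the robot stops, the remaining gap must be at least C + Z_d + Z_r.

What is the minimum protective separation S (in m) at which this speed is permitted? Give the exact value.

S_min = 53/60 m = 0.8833 m

T_s = v_R/a_R = (4/5)/6 = 0.1333 s
robot in T_r: 0.8000·0.2000 = 0.1600 m
robot under decel: 0.8000²/(2·6.0000) = 0.0533 m
human over T_r+T_s: 1.2000·(0.2000+0.1333) = 0.4000 m
margins: 0.2500+0.0200+0.0000 = 0.2700 m
S_min ≈ 0.1600+0.0533+0.4000+0.2700  ⇒  S_min = 53/60 m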